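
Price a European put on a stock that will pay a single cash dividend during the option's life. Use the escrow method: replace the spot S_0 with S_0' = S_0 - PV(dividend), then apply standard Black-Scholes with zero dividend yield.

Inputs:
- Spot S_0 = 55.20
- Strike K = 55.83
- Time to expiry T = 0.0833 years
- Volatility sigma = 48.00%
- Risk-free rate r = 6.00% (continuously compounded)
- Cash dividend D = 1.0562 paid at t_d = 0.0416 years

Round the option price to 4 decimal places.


Answer: Price = 3.7832

Derivation:
PV(D) = D * exp(-r * t_d) = 1.0562 * 0.99750711 = 1.05356701
S_0' = S_0 - PV(D) = 55.2000 - 1.05356701 = 54.14643299
d1 = (ln(S_0'/K) + (r + sigma^2/2)*T) / (sigma*sqrt(T)) = -0.11567434
d2 = d1 - sigma*sqrt(T) = -0.25421069
exp(-rT) = 0.99501447
N(-d1) = 0.54604468; N(-d2) = 0.60033360
P = K * exp(-rT) * N(-d2) - S_0' * N(-d1) = 55.8300 * 0.99501447 * 0.60033360 - 54.14643299 * 0.54604468 = 3.7832


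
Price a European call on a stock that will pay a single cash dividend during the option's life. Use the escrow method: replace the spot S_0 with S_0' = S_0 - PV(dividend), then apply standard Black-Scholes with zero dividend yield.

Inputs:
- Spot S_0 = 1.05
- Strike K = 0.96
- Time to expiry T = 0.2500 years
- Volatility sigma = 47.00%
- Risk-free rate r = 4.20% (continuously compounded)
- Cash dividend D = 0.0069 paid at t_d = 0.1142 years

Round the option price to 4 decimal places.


Answer: Price = 0.1470

Derivation:
PV(D) = D * exp(-r * t_d) = 0.0069 * 0.99521508 = 0.00686698
S_0' = S_0 - PV(D) = 1.0500 - 0.00686698 = 1.04313302
d1 = (ln(S_0'/K) + (r + sigma^2/2)*T) / (sigma*sqrt(T)) = 0.51558806
d2 = d1 - sigma*sqrt(T) = 0.28058806
exp(-rT) = 0.98955493
N(d1) = 0.69692892; N(d2) = 0.61048681
C = S_0' * N(d1) - K * exp(-rT) * N(d2) = 1.04313302 * 0.69692892 - 0.9600 * 0.98955493 * 0.61048681 = 0.1470


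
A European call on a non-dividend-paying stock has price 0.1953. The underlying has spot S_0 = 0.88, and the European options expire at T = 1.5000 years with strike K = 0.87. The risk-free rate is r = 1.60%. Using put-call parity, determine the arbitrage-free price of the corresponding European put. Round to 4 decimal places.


Put-call parity: C - P = S_0 * exp(-qT) - K * exp(-rT).
S_0 * exp(-qT) = 0.8800 * 1.00000000 = 0.88000000
K * exp(-rT) = 0.8700 * 0.97628571 = 0.84936857
P = C - S*exp(-qT) + K*exp(-rT)
P = 0.1953 - 0.88000000 + 0.84936857 = 0.1647

Answer: Put price = 0.1647


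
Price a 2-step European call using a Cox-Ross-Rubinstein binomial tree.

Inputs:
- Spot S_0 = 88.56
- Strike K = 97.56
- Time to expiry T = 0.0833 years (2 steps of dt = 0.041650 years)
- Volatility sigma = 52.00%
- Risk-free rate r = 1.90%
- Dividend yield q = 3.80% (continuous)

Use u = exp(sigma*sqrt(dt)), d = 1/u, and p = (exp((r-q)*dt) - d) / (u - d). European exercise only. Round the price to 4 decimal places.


Answer: Price = V(0,0) = 2.6309

Derivation:
dt = T/N = 0.041650
u = exp(sigma*sqrt(dt)) = 1.111959; d = 1/u = 0.899314
p = (exp((r-q)*dt) - d) / (u - d) = 0.469774
Discount per step: exp(-r*dt) = 0.999209
Stock lattice S(k, i) with i counting down-moves:
  k=0: S(0,0) = 88.5600
  k=1: S(1,0) = 98.4751; S(1,1) = 79.6432
  k=2: S(2,0) = 109.5003; S(2,1) = 88.5600; S(2,2) = 71.6242
Terminal payoffs V(N, i) = max(S_T - K, 0):
  V(2,0) = 11.940261; V(2,1) = 0.000000; V(2,2) = 0.000000
Backward induction: V(k, i) = exp(-r*dt) * [p * V(k+1, i) + (1-p) * V(k+1, i+1)].
  V(1,0) = exp(-r*dt) * [p*11.940261 + (1-p)*0.000000] = 5.604788
  V(1,1) = exp(-r*dt) * [p*0.000000 + (1-p)*0.000000] = 0.000000
  V(0,0) = exp(-r*dt) * [p*5.604788 + (1-p)*0.000000] = 2.630901


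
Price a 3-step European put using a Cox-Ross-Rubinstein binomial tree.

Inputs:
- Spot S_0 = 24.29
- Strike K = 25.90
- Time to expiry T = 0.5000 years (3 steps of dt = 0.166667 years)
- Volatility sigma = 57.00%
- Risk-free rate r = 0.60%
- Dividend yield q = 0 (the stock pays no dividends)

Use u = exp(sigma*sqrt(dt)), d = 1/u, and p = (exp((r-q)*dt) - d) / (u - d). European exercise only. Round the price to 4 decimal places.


dt = T/N = 0.166667
u = exp(sigma*sqrt(dt)) = 1.262005; d = 1/u = 0.792390
p = (exp((r-q)*dt) - d) / (u - d) = 0.444216
Discount per step: exp(-r*dt) = 0.999000
Stock lattice S(k, i) with i counting down-moves:
  k=0: S(0,0) = 24.2900
  k=1: S(1,0) = 30.6541; S(1,1) = 19.2472
  k=2: S(2,0) = 38.6856; S(2,1) = 24.2900; S(2,2) = 15.2513
  k=3: S(3,0) = 48.8214; S(3,1) = 30.6541; S(3,2) = 19.2472; S(3,3) = 12.0849
Terminal payoffs V(N, i) = max(K - S_T, 0):
  V(3,0) = 0.000000; V(3,1) = 0.000000; V(3,2) = 6.652846; V(3,3) = 13.815059
Backward induction: V(k, i) = exp(-r*dt) * [p * V(k+1, i) + (1-p) * V(k+1, i+1)].
  V(2,0) = exp(-r*dt) * [p*0.000000 + (1-p)*0.000000] = 0.000000
  V(2,1) = exp(-r*dt) * [p*0.000000 + (1-p)*6.652846] = 3.693848
  V(2,2) = exp(-r*dt) * [p*6.652846 + (1-p)*13.815059] = 10.622860
  V(1,0) = exp(-r*dt) * [p*0.000000 + (1-p)*3.693848] = 2.050929
  V(1,1) = exp(-r*dt) * [p*3.693848 + (1-p)*10.622860] = 7.537339
  V(0,0) = exp(-r*dt) * [p*2.050929 + (1-p)*7.537339] = 5.095089

Answer: Price = V(0,0) = 5.0951


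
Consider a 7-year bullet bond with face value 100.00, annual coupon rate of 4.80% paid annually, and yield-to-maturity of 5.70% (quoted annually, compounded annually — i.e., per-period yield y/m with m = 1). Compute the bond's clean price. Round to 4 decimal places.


Coupon per period c = face * coupon_rate / m = 4.800000
Periods per year m = 1; per-period yield y/m = 0.057000
Number of cashflows N = 7
Cashflows (t years, CF_t, discount factor 1/(1+y/m)^(m*t), PV):
  t = 1.0000: CF_t = 4.800000, DF = 0.946074, PV = 4.541154
  t = 2.0000: CF_t = 4.800000, DF = 0.895056, PV = 4.296267
  t = 3.0000: CF_t = 4.800000, DF = 0.846789, PV = 4.064586
  t = 4.0000: CF_t = 4.800000, DF = 0.801125, PV = 3.845398
  t = 5.0000: CF_t = 4.800000, DF = 0.757923, PV = 3.638030
  t = 6.0000: CF_t = 4.800000, DF = 0.717051, PV = 3.441845
  t = 7.0000: CF_t = 104.800000, DF = 0.678383, PV = 71.094560
Price P = sum_t PV_t = 94.921840

Answer: Price = 94.9218


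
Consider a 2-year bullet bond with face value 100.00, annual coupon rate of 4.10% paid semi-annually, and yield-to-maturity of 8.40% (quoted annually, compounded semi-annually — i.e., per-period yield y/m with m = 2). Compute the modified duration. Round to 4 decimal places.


Answer: Modified duration = 1.8596

Derivation:
Coupon per period c = face * coupon_rate / m = 2.050000
Periods per year m = 2; per-period yield y/m = 0.042000
Number of cashflows N = 4
Cashflows (t years, CF_t, discount factor 1/(1+y/m)^(m*t), PV):
  t = 0.5000: CF_t = 2.050000, DF = 0.959693, PV = 1.967370
  t = 1.0000: CF_t = 2.050000, DF = 0.921010, PV = 1.888071
  t = 1.5000: CF_t = 2.050000, DF = 0.883887, PV = 1.811969
  t = 2.0000: CF_t = 102.050000, DF = 0.848260, PV = 86.564960
Price P = sum_t PV_t = 92.232371
First compute Macaulay numerator sum_t t * PV_t:
  t * PV_t at t = 0.5000: 0.983685
  t * PV_t at t = 1.0000: 1.888071
  t * PV_t at t = 1.5000: 2.717953
  t * PV_t at t = 2.0000: 173.129920
Macaulay duration D = 178.719630 / 92.232371 = 1.937710
Modified duration = D / (1 + y/m) = 1.937710 / (1 + 0.042000) = 1.859607


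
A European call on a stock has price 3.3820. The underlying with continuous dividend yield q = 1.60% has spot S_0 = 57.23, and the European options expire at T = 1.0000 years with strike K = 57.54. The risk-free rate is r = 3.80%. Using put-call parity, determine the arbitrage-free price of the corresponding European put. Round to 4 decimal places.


Put-call parity: C - P = S_0 * exp(-qT) - K * exp(-rT).
S_0 * exp(-qT) = 57.2300 * 0.98412732 = 56.32160653
K * exp(-rT) = 57.5400 * 0.96271294 = 55.39450262
P = C - S*exp(-qT) + K*exp(-rT)
P = 3.3820 - 56.32160653 + 55.39450262 = 2.4549

Answer: Put price = 2.4549


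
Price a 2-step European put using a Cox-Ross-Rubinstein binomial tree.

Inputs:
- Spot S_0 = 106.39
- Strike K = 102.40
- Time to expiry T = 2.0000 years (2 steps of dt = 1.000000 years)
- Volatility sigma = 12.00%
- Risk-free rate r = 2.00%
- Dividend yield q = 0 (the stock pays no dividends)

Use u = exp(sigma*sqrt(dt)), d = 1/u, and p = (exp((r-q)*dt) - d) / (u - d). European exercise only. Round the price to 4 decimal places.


dt = T/N = 1.000000
u = exp(sigma*sqrt(dt)) = 1.127497; d = 1/u = 0.886920
p = (exp((r-q)*dt) - d) / (u - d) = 0.554007
Discount per step: exp(-r*dt) = 0.980199
Stock lattice S(k, i) with i counting down-moves:
  k=0: S(0,0) = 106.3900
  k=1: S(1,0) = 119.9544; S(1,1) = 94.3595
  k=2: S(2,0) = 135.2482; S(2,1) = 106.3900; S(2,2) = 83.6893
Terminal payoffs V(N, i) = max(K - S_T, 0):
  V(2,0) = 0.000000; V(2,1) = 0.000000; V(2,2) = 18.710662
Backward induction: V(k, i) = exp(-r*dt) * [p * V(k+1, i) + (1-p) * V(k+1, i+1)].
  V(1,0) = exp(-r*dt) * [p*0.000000 + (1-p)*0.000000] = 0.000000
  V(1,1) = exp(-r*dt) * [p*0.000000 + (1-p)*18.710662] = 8.179594
  V(0,0) = exp(-r*dt) * [p*0.000000 + (1-p)*8.179594] = 3.575810

Answer: Price = V(0,0) = 3.5758


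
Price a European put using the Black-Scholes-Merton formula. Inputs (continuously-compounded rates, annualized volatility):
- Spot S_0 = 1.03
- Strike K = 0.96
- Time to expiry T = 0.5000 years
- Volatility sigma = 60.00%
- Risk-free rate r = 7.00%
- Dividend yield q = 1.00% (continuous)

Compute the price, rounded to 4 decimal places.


d1 = (ln(S/K) + (r - q + 0.5*sigma^2) * T) / (sigma * sqrt(T)) = 0.44873184
d2 = d1 - sigma * sqrt(T) = 0.02446777
exp(-rT) = 0.96560542; exp(-qT) = 0.99501248
P = K * exp(-rT) * N(-d2) - S_0 * exp(-qT) * N(-d1)
N(-d1) = 0.32681256; N(-d2) = 0.49023974
P = 0.9600 * 0.96560542 * 0.49023974 - 1.0300 * 0.99501248 * 0.32681256 = 0.1195

Answer: Price = 0.1195


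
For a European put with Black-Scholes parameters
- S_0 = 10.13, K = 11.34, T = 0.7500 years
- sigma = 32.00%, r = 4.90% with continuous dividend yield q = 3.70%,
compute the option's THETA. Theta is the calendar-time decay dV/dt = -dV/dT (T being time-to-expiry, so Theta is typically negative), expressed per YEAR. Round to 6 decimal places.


Answer: Theta = -0.549693

Derivation:
d1 = -0.2361181459; d2 = -0.5132462751
phi(d1) = 0.3879749813; exp(-qT) = 0.9726314943; exp(-rT) = 0.9639170845
Theta = -S*exp(-qT)*phi(d1)*sigma/(2*sqrt(T)) + r*K*exp(-rT)*N(-d2) - q*S*exp(-qT)*N(-d1)
N(-d1) = 0.5933295032; N(-d2) = 0.6961104701; sqrt(T) = 0.8660254038
Term 1 = -10.1300 * 0.9726314943 * 0.3879749813 * 0.3200 / (2 * 0.8660254038) = -0.7062376158
Term 2 = 0.0490 * 11.3400 * 0.9639170845 * 0.6961104701 = 0.3728438453
Term 3 = -0.0370 * 10.1300 * 0.9726314943 * 0.5933295032 = -0.2162994632
Theta = -0.7062376158 + (0.3728438453) + (-0.2162994632) = -0.549693


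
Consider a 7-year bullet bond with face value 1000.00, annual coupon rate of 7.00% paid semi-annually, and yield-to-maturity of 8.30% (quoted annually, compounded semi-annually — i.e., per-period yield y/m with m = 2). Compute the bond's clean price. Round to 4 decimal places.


Answer: Price = 932.0147

Derivation:
Coupon per period c = face * coupon_rate / m = 35.000000
Periods per year m = 2; per-period yield y/m = 0.041500
Number of cashflows N = 14
Cashflows (t years, CF_t, discount factor 1/(1+y/m)^(m*t), PV):
  t = 0.5000: CF_t = 35.000000, DF = 0.960154, PV = 33.605377
  t = 1.0000: CF_t = 35.000000, DF = 0.921895, PV = 32.266324
  t = 1.5000: CF_t = 35.000000, DF = 0.885161, PV = 30.980628
  t = 2.0000: CF_t = 35.000000, DF = 0.849890, PV = 29.746163
  t = 2.5000: CF_t = 35.000000, DF = 0.816025, PV = 28.560886
  t = 3.0000: CF_t = 35.000000, DF = 0.783510, PV = 27.422838
  t = 3.5000: CF_t = 35.000000, DF = 0.752290, PV = 26.330137
  t = 4.0000: CF_t = 35.000000, DF = 0.722314, PV = 25.280977
  t = 4.5000: CF_t = 35.000000, DF = 0.693532, PV = 24.273622
  t = 5.0000: CF_t = 35.000000, DF = 0.665897, PV = 23.306406
  t = 5.5000: CF_t = 35.000000, DF = 0.639364, PV = 22.377730
  t = 6.0000: CF_t = 35.000000, DF = 0.613887, PV = 21.486058
  t = 6.5000: CF_t = 35.000000, DF = 0.589426, PV = 20.629917
  t = 7.0000: CF_t = 1035.000000, DF = 0.565940, PV = 585.747589
Price P = sum_t PV_t = 932.014652


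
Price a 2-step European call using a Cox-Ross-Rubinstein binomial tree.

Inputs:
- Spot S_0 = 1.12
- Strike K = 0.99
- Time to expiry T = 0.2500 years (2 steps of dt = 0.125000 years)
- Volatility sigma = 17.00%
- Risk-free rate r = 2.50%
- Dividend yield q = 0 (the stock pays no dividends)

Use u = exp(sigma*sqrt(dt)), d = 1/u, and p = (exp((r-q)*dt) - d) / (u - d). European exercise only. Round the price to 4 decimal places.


Answer: Price = V(0,0) = 0.1362

Derivation:
dt = T/N = 0.125000
u = exp(sigma*sqrt(dt)) = 1.061947; d = 1/u = 0.941667
p = (exp((r-q)*dt) - d) / (u - d) = 0.511000
Discount per step: exp(-r*dt) = 0.996880
Stock lattice S(k, i) with i counting down-moves:
  k=0: S(0,0) = 1.1200
  k=1: S(1,0) = 1.1894; S(1,1) = 1.0547
  k=2: S(2,0) = 1.2631; S(2,1) = 1.1200; S(2,2) = 0.9931
Terminal payoffs V(N, i) = max(S_T - K, 0):
  V(2,0) = 0.273059; V(2,1) = 0.130000; V(2,2) = 0.003144
Backward induction: V(k, i) = exp(-r*dt) * [p * V(k+1, i) + (1-p) * V(k+1, i+1)].
  V(1,0) = exp(-r*dt) * [p*0.273059 + (1-p)*0.130000] = 0.202470
  V(1,1) = exp(-r*dt) * [p*0.130000 + (1-p)*0.003144] = 0.067755
  V(0,0) = exp(-r*dt) * [p*0.202470 + (1-p)*0.067755] = 0.136168


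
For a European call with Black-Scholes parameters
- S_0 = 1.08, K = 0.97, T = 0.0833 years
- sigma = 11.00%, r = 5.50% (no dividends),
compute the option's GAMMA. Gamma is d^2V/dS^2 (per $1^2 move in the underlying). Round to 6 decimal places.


Answer: Gamma = 0.021820

Derivation:
d1 = 3.5437199446; d2 = 3.5119720313
phi(d1) = 0.0007481448; exp(-qT) = 1.0000000000; exp(-rT) = 0.9954289791
Gamma = exp(-qT) * phi(d1) / (S * sigma * sqrt(T)) = 1.0000000000 * 0.0007481448 / (1.0800 * 0.1100 * 0.2886173938) = 0.021820


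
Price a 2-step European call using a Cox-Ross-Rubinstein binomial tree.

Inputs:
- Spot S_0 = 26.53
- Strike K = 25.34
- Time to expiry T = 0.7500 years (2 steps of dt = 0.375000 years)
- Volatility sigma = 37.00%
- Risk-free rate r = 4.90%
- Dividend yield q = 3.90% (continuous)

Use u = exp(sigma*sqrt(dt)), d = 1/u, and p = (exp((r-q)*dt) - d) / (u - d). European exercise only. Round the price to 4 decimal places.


dt = T/N = 0.375000
u = exp(sigma*sqrt(dt)) = 1.254300; d = 1/u = 0.797257
p = (exp((r-q)*dt) - d) / (u - d) = 0.451817
Discount per step: exp(-r*dt) = 0.981793
Stock lattice S(k, i) with i counting down-moves:
  k=0: S(0,0) = 26.5300
  k=1: S(1,0) = 33.2766; S(1,1) = 21.1512
  k=2: S(2,0) = 41.7388; S(2,1) = 26.5300; S(2,2) = 16.8630
Terminal payoffs V(N, i) = max(S_T - K, 0):
  V(2,0) = 16.398826; V(2,1) = 1.190000; V(2,2) = 0.000000
Backward induction: V(k, i) = exp(-r*dt) * [p * V(k+1, i) + (1-p) * V(k+1, i+1)].
  V(1,0) = exp(-r*dt) * [p*16.398826 + (1-p)*1.190000] = 7.914826
  V(1,1) = exp(-r*dt) * [p*1.190000 + (1-p)*0.000000] = 0.527873
  V(0,0) = exp(-r*dt) * [p*7.914826 + (1-p)*0.527873] = 3.795045

Answer: Price = V(0,0) = 3.7950


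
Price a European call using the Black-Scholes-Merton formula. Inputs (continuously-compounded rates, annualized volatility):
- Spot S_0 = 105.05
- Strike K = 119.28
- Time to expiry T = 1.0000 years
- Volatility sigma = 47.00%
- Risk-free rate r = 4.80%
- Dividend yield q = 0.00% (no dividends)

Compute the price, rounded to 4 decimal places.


Answer: Price = 16.2813

Derivation:
d1 = (ln(S/K) + (r - q + 0.5*sigma^2) * T) / (sigma * sqrt(T)) = 0.06683565
d2 = d1 - sigma * sqrt(T) = -0.40316435
exp(-rT) = 0.95313379; exp(-qT) = 1.00000000
C = S_0 * exp(-qT) * N(d1) - K * exp(-rT) * N(d2)
N(d1) = 0.52664373; N(d2) = 0.34341366
C = 105.0500 * 1.00000000 * 0.52664373 - 119.2800 * 0.95313379 * 0.34341366 = 16.2813


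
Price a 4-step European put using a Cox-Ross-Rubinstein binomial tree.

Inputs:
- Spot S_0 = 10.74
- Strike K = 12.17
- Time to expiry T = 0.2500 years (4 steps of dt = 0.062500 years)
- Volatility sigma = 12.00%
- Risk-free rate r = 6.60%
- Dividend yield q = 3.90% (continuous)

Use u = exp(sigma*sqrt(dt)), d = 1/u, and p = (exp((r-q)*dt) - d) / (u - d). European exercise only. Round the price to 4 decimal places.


Answer: Price = V(0,0) = 1.3350

Derivation:
dt = T/N = 0.062500
u = exp(sigma*sqrt(dt)) = 1.030455; d = 1/u = 0.970446
p = (exp((r-q)*dt) - d) / (u - d) = 0.520645
Discount per step: exp(-r*dt) = 0.995883
Stock lattice S(k, i) with i counting down-moves:
  k=0: S(0,0) = 10.7400
  k=1: S(1,0) = 11.0671; S(1,1) = 10.4226
  k=2: S(2,0) = 11.4041; S(2,1) = 10.7400; S(2,2) = 10.1146
  k=3: S(3,0) = 11.7514; S(3,1) = 11.0671; S(3,2) = 10.4226; S(3,3) = 9.8156
  k=4: S(4,0) = 12.1093; S(4,1) = 11.4041; S(4,2) = 10.7400; S(4,3) = 10.1146; S(4,4) = 9.5255
Terminal payoffs V(N, i) = max(K - S_T, 0):
  V(4,0) = 0.060684; V(4,1) = 0.765875; V(4,2) = 1.430000; V(4,3) = 2.055449; V(4,4) = 2.644475
Backward induction: V(k, i) = exp(-r*dt) * [p * V(k+1, i) + (1-p) * V(k+1, i+1)].
  V(3,0) = exp(-r*dt) * [p*0.060684 + (1-p)*0.765875] = 0.397080
  V(3,1) = exp(-r*dt) * [p*0.765875 + (1-p)*1.430000] = 1.079764
  V(3,2) = exp(-r*dt) * [p*1.430000 + (1-p)*2.055449] = 1.722691
  V(3,3) = exp(-r*dt) * [p*2.055449 + (1-p)*2.644475] = 2.328178
  V(2,0) = exp(-r*dt) * [p*0.397080 + (1-p)*1.079764] = 0.721346
  V(2,1) = exp(-r*dt) * [p*1.079764 + (1-p)*1.722691] = 1.382241
  V(2,2) = exp(-r*dt) * [p*1.722691 + (1-p)*2.328178] = 2.004648
  V(1,0) = exp(-r*dt) * [p*0.721346 + (1-p)*1.382241] = 1.033875
  V(1,1) = exp(-r*dt) * [p*1.382241 + (1-p)*2.004648] = 1.673676
  V(0,0) = exp(-r*dt) * [p*1.033875 + (1-p)*1.673676] = 1.335049


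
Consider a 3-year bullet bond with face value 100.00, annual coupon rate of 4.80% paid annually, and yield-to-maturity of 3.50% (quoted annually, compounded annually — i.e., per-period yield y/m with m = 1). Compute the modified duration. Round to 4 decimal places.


Answer: Modified duration = 2.7703

Derivation:
Coupon per period c = face * coupon_rate / m = 4.800000
Periods per year m = 1; per-period yield y/m = 0.035000
Number of cashflows N = 3
Cashflows (t years, CF_t, discount factor 1/(1+y/m)^(m*t), PV):
  t = 1.0000: CF_t = 4.800000, DF = 0.966184, PV = 4.637681
  t = 2.0000: CF_t = 4.800000, DF = 0.933511, PV = 4.480851
  t = 3.0000: CF_t = 104.800000, DF = 0.901943, PV = 94.523596
Price P = sum_t PV_t = 103.642128
First compute Macaulay numerator sum_t t * PV_t:
  t * PV_t at t = 1.0000: 4.637681
  t * PV_t at t = 2.0000: 8.961703
  t * PV_t at t = 3.0000: 283.570787
Macaulay duration D = 297.170171 / 103.642128 = 2.867272
Modified duration = D / (1 + y/m) = 2.867272 / (1 + 0.035000) = 2.770311


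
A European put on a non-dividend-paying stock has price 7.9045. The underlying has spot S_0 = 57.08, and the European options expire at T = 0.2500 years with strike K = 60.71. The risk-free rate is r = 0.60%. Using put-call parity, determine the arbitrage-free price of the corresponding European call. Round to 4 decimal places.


Answer: Call price = 4.3655

Derivation:
Put-call parity: C - P = S_0 * exp(-qT) - K * exp(-rT).
S_0 * exp(-qT) = 57.0800 * 1.00000000 = 57.08000000
K * exp(-rT) = 60.7100 * 0.99850112 = 60.61900326
C = P + S*exp(-qT) - K*exp(-rT)
C = 7.9045 + 57.08000000 - 60.61900326 = 4.3655


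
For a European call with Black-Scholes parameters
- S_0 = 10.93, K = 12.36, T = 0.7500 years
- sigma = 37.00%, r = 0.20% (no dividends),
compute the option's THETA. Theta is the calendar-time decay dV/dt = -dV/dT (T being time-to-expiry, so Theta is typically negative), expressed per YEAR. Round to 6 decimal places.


d1 = -0.2188209009; d2 = -0.5392503003
phi(d1) = 0.3895045132; exp(-qT) = 1.0000000000; exp(-rT) = 0.9985011244
Theta = -S*exp(-qT)*phi(d1)*sigma/(2*sqrt(T)) - r*K*exp(-rT)*N(d2) + q*S*exp(-qT)*N(d1)
N(d1) = 0.4133947824; N(d2) = 0.2948570785; sqrt(T) = 0.8660254038
Term 1 = -10.9300 * 1.0000000000 * 0.3895045132 * 0.3700 / (2 * 0.8660254038) = -0.9094393738
Term 2 = -0.0020 * 12.3600 * 0.9985011244 * 0.2948570785 = -0.0072779419
Term 3 = 0 (no dividend yield, q = 0)
Theta = -0.9094393738 + (-0.0072779419) + (0.0000000000) = -0.916717

Answer: Theta = -0.916717


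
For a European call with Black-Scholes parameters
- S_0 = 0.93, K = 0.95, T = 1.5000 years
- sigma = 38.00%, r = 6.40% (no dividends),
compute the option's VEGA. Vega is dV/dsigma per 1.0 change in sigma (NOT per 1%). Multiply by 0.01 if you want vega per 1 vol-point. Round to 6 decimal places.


Answer: Vega = 0.420588

Derivation:
d1 = 0.3932561274; d2 = -0.0721469238
phi(d1) = 0.3692565112; exp(-qT) = 1.0000000000; exp(-rT) = 0.9084640161
Vega = S * exp(-qT) * phi(d1) * sqrt(T) = 0.9300 * 1.0000000000 * 0.3692565112 * 1.2247448714 = 0.420588


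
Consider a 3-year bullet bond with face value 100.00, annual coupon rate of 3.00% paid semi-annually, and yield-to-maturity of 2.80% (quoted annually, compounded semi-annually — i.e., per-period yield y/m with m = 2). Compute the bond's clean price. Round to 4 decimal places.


Answer: Price = 100.5717

Derivation:
Coupon per period c = face * coupon_rate / m = 1.500000
Periods per year m = 2; per-period yield y/m = 0.014000
Number of cashflows N = 6
Cashflows (t years, CF_t, discount factor 1/(1+y/m)^(m*t), PV):
  t = 0.5000: CF_t = 1.500000, DF = 0.986193, PV = 1.479290
  t = 1.0000: CF_t = 1.500000, DF = 0.972577, PV = 1.458866
  t = 1.5000: CF_t = 1.500000, DF = 0.959149, PV = 1.438724
  t = 2.0000: CF_t = 1.500000, DF = 0.945906, PV = 1.418860
  t = 2.5000: CF_t = 1.500000, DF = 0.932847, PV = 1.399270
  t = 3.0000: CF_t = 101.500000, DF = 0.919967, PV = 93.376655
Price P = sum_t PV_t = 100.571664


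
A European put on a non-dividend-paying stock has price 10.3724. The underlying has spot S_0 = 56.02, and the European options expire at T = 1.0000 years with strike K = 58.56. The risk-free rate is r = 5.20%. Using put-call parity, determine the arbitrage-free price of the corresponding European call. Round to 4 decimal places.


Put-call parity: C - P = S_0 * exp(-qT) - K * exp(-rT).
S_0 * exp(-qT) = 56.0200 * 1.00000000 = 56.02000000
K * exp(-rT) = 58.5600 * 0.94932887 = 55.59269844
C = P + S*exp(-qT) - K*exp(-rT)
C = 10.3724 + 56.02000000 - 55.59269844 = 10.7997

Answer: Call price = 10.7997


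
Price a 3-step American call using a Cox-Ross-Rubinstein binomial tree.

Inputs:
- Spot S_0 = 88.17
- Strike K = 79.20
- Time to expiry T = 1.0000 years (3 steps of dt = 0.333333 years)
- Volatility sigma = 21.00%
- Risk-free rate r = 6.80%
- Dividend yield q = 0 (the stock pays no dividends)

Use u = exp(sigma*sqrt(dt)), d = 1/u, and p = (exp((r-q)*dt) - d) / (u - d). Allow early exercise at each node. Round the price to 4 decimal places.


dt = T/N = 0.333333
u = exp(sigma*sqrt(dt)) = 1.128900; d = 1/u = 0.885818
p = (exp((r-q)*dt) - d) / (u - d) = 0.564038
Discount per step: exp(-r*dt) = 0.977588
Stock lattice S(k, i) with i counting down-moves:
  k=0: S(0,0) = 88.1700
  k=1: S(1,0) = 99.5351; S(1,1) = 78.1026
  k=2: S(2,0) = 112.3652; S(2,1) = 88.1700; S(2,2) = 69.1847
  k=3: S(3,0) = 126.8490; S(3,1) = 99.5351; S(3,2) = 78.1026; S(3,3) = 61.2851
Terminal payoffs V(N, i) = max(S_T - K, 0):
  V(3,0) = 47.649005; V(3,1) = 20.335098; V(3,2) = 0.000000; V(3,3) = 0.000000
Backward induction: V(k, i) = exp(-r*dt) * [p * V(k+1, i) + (1-p) * V(k+1, i+1)]; then take max(V_cont, immediate exercise) for American.
  V(2,0) = exp(-r*dt) * [p*47.649005 + (1-p)*20.335098] = 34.940162; exercise = 33.165155; V(2,0) = max -> 34.940162
  V(2,1) = exp(-r*dt) * [p*20.335098 + (1-p)*0.000000] = 11.212714; exercise = 8.970000; V(2,1) = max -> 11.212714
  V(2,2) = exp(-r*dt) * [p*0.000000 + (1-p)*0.000000] = 0.000000; exercise = 0.000000; V(2,2) = max -> 0.000000
  V(1,0) = exp(-r*dt) * [p*34.940162 + (1-p)*11.212714] = 24.044664; exercise = 20.335098; V(1,0) = max -> 24.044664
  V(1,1) = exp(-r*dt) * [p*11.212714 + (1-p)*0.000000] = 6.182658; exercise = 0.000000; V(1,1) = max -> 6.182658
  V(0,0) = exp(-r*dt) * [p*24.044664 + (1-p)*6.182658] = 15.893152; exercise = 8.970000; V(0,0) = max -> 15.893152

Answer: Price = V(0,0) = 15.8932


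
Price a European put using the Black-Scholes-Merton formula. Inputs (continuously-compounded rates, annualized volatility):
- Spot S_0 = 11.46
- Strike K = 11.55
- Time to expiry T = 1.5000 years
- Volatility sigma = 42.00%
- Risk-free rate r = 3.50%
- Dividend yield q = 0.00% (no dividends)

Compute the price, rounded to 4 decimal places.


Answer: Price = 2.0333

Derivation:
d1 = (ln(S/K) + (r - q + 0.5*sigma^2) * T) / (sigma * sqrt(T)) = 0.34405081
d2 = d1 - sigma * sqrt(T) = -0.17034204
exp(-rT) = 0.94885432; exp(-qT) = 1.00000000
P = K * exp(-rT) * N(-d2) - S_0 * exp(-qT) * N(-d1)
N(-d1) = 0.36540404; N(-d2) = 0.56762942
P = 11.5500 * 0.94885432 * 0.56762942 - 11.4600 * 1.00000000 * 0.36540404 = 2.0333


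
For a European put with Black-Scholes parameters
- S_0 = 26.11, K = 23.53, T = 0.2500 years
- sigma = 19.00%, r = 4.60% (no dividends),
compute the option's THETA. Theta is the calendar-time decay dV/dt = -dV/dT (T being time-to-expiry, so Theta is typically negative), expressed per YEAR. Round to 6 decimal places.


d1 = 1.2637334734; d2 = 1.1687334734
phi(d1) = 0.1795234069; exp(-qT) = 1.0000000000; exp(-rT) = 0.9885658722
Theta = -S*exp(-qT)*phi(d1)*sigma/(2*sqrt(T)) + r*K*exp(-rT)*N(-d2) - q*S*exp(-qT)*N(-d1)
N(-d1) = 0.1031628532; N(-d2) = 0.1212555156; sqrt(T) = 0.5000000000
Term 1 = -26.1100 * 1.0000000000 * 0.1795234069 * 0.1900 / (2 * 0.5000000000) = -0.8905976693
Term 2 = 0.0460 * 23.5300 * 0.9885658722 * 0.1212555156 = 0.1297438781
Term 3 = 0 (no dividend yield, q = 0)
Theta = -0.8905976693 + (0.1297438781) + (0.0000000000) = -0.760854

Answer: Theta = -0.760854


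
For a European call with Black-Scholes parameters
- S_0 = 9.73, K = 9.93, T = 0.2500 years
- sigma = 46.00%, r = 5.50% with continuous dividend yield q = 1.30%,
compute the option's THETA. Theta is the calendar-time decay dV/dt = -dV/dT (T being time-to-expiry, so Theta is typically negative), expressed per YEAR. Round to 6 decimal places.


Answer: Theta = -1.944065

Derivation:
d1 = 0.0721887745; d2 = -0.1578112255
phi(d1) = 0.3979041456; exp(-qT) = 0.9967552755; exp(-rT) = 0.9863440995
Theta = -S*exp(-qT)*phi(d1)*sigma/(2*sqrt(T)) - r*K*exp(-rT)*N(d2) + q*S*exp(-qT)*N(d1)
N(d1) = 0.5287741608; N(d2) = 0.4373027764; sqrt(T) = 0.5000000000
Term 1 = -9.7300 * 0.9967552755 * 0.3979041456 * 0.4600 / (2 * 0.5000000000) = -1.7751607173
Term 2 = -0.0550 * 9.9300 * 0.9863440995 * 0.4373027764 = -0.2355714329
Term 3 = 0.0130 * 9.7300 * 0.9967552755 * 0.5287741608 = 0.0666676214
Theta = -1.7751607173 + (-0.2355714329) + (0.0666676214) = -1.944065


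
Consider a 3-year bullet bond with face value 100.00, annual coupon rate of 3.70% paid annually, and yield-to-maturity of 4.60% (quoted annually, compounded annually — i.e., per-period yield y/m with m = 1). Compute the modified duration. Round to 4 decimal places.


Coupon per period c = face * coupon_rate / m = 3.700000
Periods per year m = 1; per-period yield y/m = 0.046000
Number of cashflows N = 3
Cashflows (t years, CF_t, discount factor 1/(1+y/m)^(m*t), PV):
  t = 1.0000: CF_t = 3.700000, DF = 0.956023, PV = 3.537285
  t = 2.0000: CF_t = 3.700000, DF = 0.913980, PV = 3.381726
  t = 3.0000: CF_t = 103.700000, DF = 0.873786, PV = 90.611580
Price P = sum_t PV_t = 97.530590
First compute Macaulay numerator sum_t t * PV_t:
  t * PV_t at t = 1.0000: 3.537285
  t * PV_t at t = 2.0000: 6.763451
  t * PV_t at t = 3.0000: 271.834740
Macaulay duration D = 282.135476 / 97.530590 = 2.892790
Modified duration = D / (1 + y/m) = 2.892790 / (1 + 0.046000) = 2.765573

Answer: Modified duration = 2.7656


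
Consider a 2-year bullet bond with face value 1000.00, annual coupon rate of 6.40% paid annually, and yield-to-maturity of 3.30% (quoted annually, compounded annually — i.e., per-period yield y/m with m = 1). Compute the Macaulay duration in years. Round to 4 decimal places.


Coupon per period c = face * coupon_rate / m = 64.000000
Periods per year m = 1; per-period yield y/m = 0.033000
Number of cashflows N = 2
Cashflows (t years, CF_t, discount factor 1/(1+y/m)^(m*t), PV):
  t = 1.0000: CF_t = 64.000000, DF = 0.968054, PV = 61.955470
  t = 2.0000: CF_t = 1064.000000, DF = 0.937129, PV = 997.105209
Price P = sum_t PV_t = 1059.060678
Macaulay numerator sum_t t * PV_t:
  t * PV_t at t = 1.0000: 61.955470
  t * PV_t at t = 2.0000: 1994.210417
Macaulay duration D = (sum_t t * PV_t) / P = 2056.165887 / 1059.060678 = 1.941500

Answer: Macaulay duration = 1.9415 years


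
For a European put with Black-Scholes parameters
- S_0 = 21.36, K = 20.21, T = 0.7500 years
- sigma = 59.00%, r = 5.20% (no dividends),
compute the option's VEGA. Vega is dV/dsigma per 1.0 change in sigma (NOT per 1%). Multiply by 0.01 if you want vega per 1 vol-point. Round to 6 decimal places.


Answer: Vega = 6.698536

Derivation:
d1 = 0.4401170120; d2 = -0.0708379763
phi(d1) = 0.3621162358; exp(-qT) = 1.0000000000; exp(-rT) = 0.9617507091
Vega = S * exp(-qT) * phi(d1) * sqrt(T) = 21.3600 * 1.0000000000 * 0.3621162358 * 0.8660254038 = 6.698536


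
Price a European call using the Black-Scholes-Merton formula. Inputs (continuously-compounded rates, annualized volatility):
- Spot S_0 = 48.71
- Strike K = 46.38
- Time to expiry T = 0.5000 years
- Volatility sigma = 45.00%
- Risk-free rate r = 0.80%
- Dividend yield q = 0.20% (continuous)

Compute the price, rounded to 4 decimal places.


Answer: Price = 7.3078

Derivation:
d1 = (ln(S/K) + (r - q + 0.5*sigma^2) * T) / (sigma * sqrt(T)) = 0.32256959
d2 = d1 - sigma * sqrt(T) = 0.00437154
exp(-rT) = 0.99600799; exp(-qT) = 0.99900050
C = S_0 * exp(-qT) * N(d1) - K * exp(-rT) * N(d2)
N(d1) = 0.62648939; N(d2) = 0.50174399
C = 48.7100 * 0.99900050 * 0.62648939 - 46.3800 * 0.99600799 * 0.50174399 = 7.3078


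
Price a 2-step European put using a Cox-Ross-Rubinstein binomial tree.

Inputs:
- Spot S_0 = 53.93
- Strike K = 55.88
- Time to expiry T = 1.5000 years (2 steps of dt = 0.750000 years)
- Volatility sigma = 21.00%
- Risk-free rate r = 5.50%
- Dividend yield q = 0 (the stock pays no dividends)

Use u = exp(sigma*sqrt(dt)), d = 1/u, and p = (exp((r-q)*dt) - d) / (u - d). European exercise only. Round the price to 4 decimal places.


dt = T/N = 0.750000
u = exp(sigma*sqrt(dt)) = 1.199453; d = 1/u = 0.833714
p = (exp((r-q)*dt) - d) / (u - d) = 0.569802
Discount per step: exp(-r*dt) = 0.959589
Stock lattice S(k, i) with i counting down-moves:
  k=0: S(0,0) = 53.9300
  k=1: S(1,0) = 64.6865; S(1,1) = 44.9622
  k=2: S(2,0) = 77.5884; S(2,1) = 53.9300; S(2,2) = 37.4856
Terminal payoffs V(N, i) = max(K - S_T, 0):
  V(2,0) = 0.000000; V(2,1) = 1.950000; V(2,2) = 18.394423
Backward induction: V(k, i) = exp(-r*dt) * [p * V(k+1, i) + (1-p) * V(k+1, i+1)].
  V(1,0) = exp(-r*dt) * [p*0.000000 + (1-p)*1.950000] = 0.804985
  V(1,1) = exp(-r*dt) * [p*1.950000 + (1-p)*18.394423] = 8.659670
  V(0,0) = exp(-r*dt) * [p*0.804985 + (1-p)*8.659670] = 4.014971

Answer: Price = V(0,0) = 4.0150


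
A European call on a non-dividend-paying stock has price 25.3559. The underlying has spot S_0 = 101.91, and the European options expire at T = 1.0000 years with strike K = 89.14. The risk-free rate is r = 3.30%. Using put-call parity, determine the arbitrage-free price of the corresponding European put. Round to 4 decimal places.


Answer: Put price = 9.6923

Derivation:
Put-call parity: C - P = S_0 * exp(-qT) - K * exp(-rT).
S_0 * exp(-qT) = 101.9100 * 1.00000000 = 101.91000000
K * exp(-rT) = 89.1400 * 0.96753856 = 86.24638720
P = C - S*exp(-qT) + K*exp(-rT)
P = 25.3559 - 101.91000000 + 86.24638720 = 9.6923


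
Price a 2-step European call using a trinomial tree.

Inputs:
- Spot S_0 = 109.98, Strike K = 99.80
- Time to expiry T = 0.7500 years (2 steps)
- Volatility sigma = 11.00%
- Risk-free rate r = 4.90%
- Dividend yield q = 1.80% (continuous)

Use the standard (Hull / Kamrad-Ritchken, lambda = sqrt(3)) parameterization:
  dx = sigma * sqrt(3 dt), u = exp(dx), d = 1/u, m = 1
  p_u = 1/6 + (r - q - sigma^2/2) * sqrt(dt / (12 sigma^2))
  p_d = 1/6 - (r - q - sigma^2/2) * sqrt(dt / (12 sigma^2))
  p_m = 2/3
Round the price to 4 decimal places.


dt = T/N = 0.375000; dx = sigma*sqrt(3*dt) = 0.116673
u = exp(dx) = 1.123751; d = 1/u = 0.889876
p_u = 0.206763, p_m = 0.666667, p_d = 0.126570
Discount per step: exp(-r*dt) = 0.981793
Stock lattice S(k, j) with j the centered position index:
  k=0: S(0,+0) = 109.9800
  k=1: S(1,-1) = 97.8686; S(1,+0) = 109.9800; S(1,+1) = 123.5902
  k=2: S(2,-2) = 87.0910; S(2,-1) = 97.8686; S(2,+0) = 109.9800; S(2,+1) = 123.5902; S(2,+2) = 138.8847
Terminal payoffs V(N, j) = max(S_T - K, 0):
  V(2,-2) = 0.000000; V(2,-1) = 0.000000; V(2,+0) = 10.180000; V(2,+1) = 23.790187; V(2,+2) = 39.084655
Backward induction: V(k, j) = exp(-r*dt) * [p_u * V(k+1, j+1) + p_m * V(k+1, j) + p_d * V(k+1, j-1)]
  V(1,-1) = exp(-r*dt) * [p_u*10.180000 + p_m*0.000000 + p_d*0.000000] = 2.066522
  V(1,+0) = exp(-r*dt) * [p_u*23.790187 + p_m*10.180000 + p_d*0.000000] = 11.492467
  V(1,+1) = exp(-r*dt) * [p_u*39.084655 + p_m*23.790187 + p_d*10.180000] = 24.770501
  V(0,+0) = exp(-r*dt) * [p_u*24.770501 + p_m*11.492467 + p_d*2.066522] = 12.807315

Answer: Price = V(0,0) = 12.8073


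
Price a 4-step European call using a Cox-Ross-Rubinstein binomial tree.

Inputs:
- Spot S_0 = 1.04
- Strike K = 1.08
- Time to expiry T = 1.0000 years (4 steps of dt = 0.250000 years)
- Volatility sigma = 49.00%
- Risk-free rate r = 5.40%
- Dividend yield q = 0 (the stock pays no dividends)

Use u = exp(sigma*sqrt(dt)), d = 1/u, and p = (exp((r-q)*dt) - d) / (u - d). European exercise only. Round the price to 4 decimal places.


dt = T/N = 0.250000
u = exp(sigma*sqrt(dt)) = 1.277621; d = 1/u = 0.782705
p = (exp((r-q)*dt) - d) / (u - d) = 0.466517
Discount per step: exp(-r*dt) = 0.986591
Stock lattice S(k, i) with i counting down-moves:
  k=0: S(0,0) = 1.0400
  k=1: S(1,0) = 1.3287; S(1,1) = 0.8140
  k=2: S(2,0) = 1.6976; S(2,1) = 1.0400; S(2,2) = 0.6371
  k=3: S(3,0) = 2.1689; S(3,1) = 1.3287; S(3,2) = 0.8140; S(3,3) = 0.4987
  k=4: S(4,0) = 2.7710; S(4,1) = 1.6976; S(4,2) = 1.0400; S(4,3) = 0.6371; S(4,4) = 0.3903
Terminal payoffs V(N, i) = max(S_T - K, 0):
  V(4,0) = 1.691034; V(4,1) = 0.617609; V(4,2) = 0.000000; V(4,3) = 0.000000; V(4,4) = 0.000000
Backward induction: V(k, i) = exp(-r*dt) * [p * V(k+1, i) + (1-p) * V(k+1, i+1)].
  V(3,0) = exp(-r*dt) * [p*1.691034 + (1-p)*0.617609] = 1.103383
  V(3,1) = exp(-r*dt) * [p*0.617609 + (1-p)*0.000000] = 0.284261
  V(3,2) = exp(-r*dt) * [p*0.000000 + (1-p)*0.000000] = 0.000000
  V(3,3) = exp(-r*dt) * [p*0.000000 + (1-p)*0.000000] = 0.000000
  V(2,0) = exp(-r*dt) * [p*1.103383 + (1-p)*0.284261] = 0.657460
  V(2,1) = exp(-r*dt) * [p*0.284261 + (1-p)*0.000000] = 0.130834
  V(2,2) = exp(-r*dt) * [p*0.000000 + (1-p)*0.000000] = 0.000000
  V(1,0) = exp(-r*dt) * [p*0.657460 + (1-p)*0.130834] = 0.371465
  V(1,1) = exp(-r*dt) * [p*0.130834 + (1-p)*0.000000] = 0.060218
  V(0,0) = exp(-r*dt) * [p*0.371465 + (1-p)*0.060218] = 0.202666

Answer: Price = V(0,0) = 0.2027


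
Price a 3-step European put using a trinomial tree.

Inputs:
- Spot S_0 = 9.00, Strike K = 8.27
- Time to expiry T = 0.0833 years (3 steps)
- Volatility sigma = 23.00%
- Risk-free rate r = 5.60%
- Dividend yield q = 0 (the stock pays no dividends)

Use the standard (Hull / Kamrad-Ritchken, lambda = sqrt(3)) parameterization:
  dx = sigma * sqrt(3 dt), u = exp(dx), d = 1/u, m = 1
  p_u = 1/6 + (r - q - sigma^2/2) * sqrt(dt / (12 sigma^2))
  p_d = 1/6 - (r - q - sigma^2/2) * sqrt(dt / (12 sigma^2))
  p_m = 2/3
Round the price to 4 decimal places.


dt = T/N = 0.027767; dx = sigma*sqrt(3*dt) = 0.066382
u = exp(dx) = 1.068635; d = 1/u = 0.935773
p_u = 0.172847, p_m = 0.666667, p_d = 0.160486
Discount per step: exp(-r*dt) = 0.998446
Stock lattice S(k, j) with j the centered position index:
  k=0: S(0,+0) = 9.0000
  k=1: S(1,-1) = 8.4220; S(1,+0) = 9.0000; S(1,+1) = 9.6177
  k=2: S(2,-2) = 7.8810; S(2,-1) = 8.4220; S(2,+0) = 9.0000; S(2,+1) = 9.6177; S(2,+2) = 10.2778
  k=3: S(3,-3) = 7.3749; S(3,-2) = 7.8810; S(3,-1) = 8.4220; S(3,+0) = 9.0000; S(3,+1) = 9.6177; S(3,+2) = 10.2778; S(3,+3) = 10.9832
Terminal payoffs V(N, j) = max(K - S_T, 0):
  V(3,-3) = 0.895128; V(3,-2) = 0.388954; V(3,-1) = 0.000000; V(3,+0) = 0.000000; V(3,+1) = 0.000000; V(3,+2) = 0.000000; V(3,+3) = 0.000000
Backward induction: V(k, j) = exp(-r*dt) * [p_u * V(k+1, j+1) + p_m * V(k+1, j) + p_d * V(k+1, j-1)]
  V(2,-2) = exp(-r*dt) * [p_u*0.000000 + p_m*0.388954 + p_d*0.895128] = 0.402333
  V(2,-1) = exp(-r*dt) * [p_u*0.000000 + p_m*0.000000 + p_d*0.388954] = 0.062325
  V(2,+0) = exp(-r*dt) * [p_u*0.000000 + p_m*0.000000 + p_d*0.000000] = 0.000000
  V(2,+1) = exp(-r*dt) * [p_u*0.000000 + p_m*0.000000 + p_d*0.000000] = 0.000000
  V(2,+2) = exp(-r*dt) * [p_u*0.000000 + p_m*0.000000 + p_d*0.000000] = 0.000000
  V(1,-1) = exp(-r*dt) * [p_u*0.000000 + p_m*0.062325 + p_d*0.402333] = 0.105954
  V(1,+0) = exp(-r*dt) * [p_u*0.000000 + p_m*0.000000 + p_d*0.062325] = 0.009987
  V(1,+1) = exp(-r*dt) * [p_u*0.000000 + p_m*0.000000 + p_d*0.000000] = 0.000000
  V(0,+0) = exp(-r*dt) * [p_u*0.000000 + p_m*0.009987 + p_d*0.105954] = 0.023625

Answer: Price = V(0,0) = 0.0236


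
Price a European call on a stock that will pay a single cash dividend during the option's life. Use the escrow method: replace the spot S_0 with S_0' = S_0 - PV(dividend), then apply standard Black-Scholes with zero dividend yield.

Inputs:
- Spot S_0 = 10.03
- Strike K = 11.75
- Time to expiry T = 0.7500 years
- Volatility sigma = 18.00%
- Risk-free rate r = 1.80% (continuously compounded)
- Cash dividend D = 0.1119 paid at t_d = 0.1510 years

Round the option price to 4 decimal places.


Answer: Price = 0.1389

Derivation:
PV(D) = D * exp(-r * t_d) = 0.1119 * 0.99728569 = 0.11159627
S_0' = S_0 - PV(D) = 10.0300 - 0.11159627 = 9.91840373
d1 = (ln(S_0'/K) + (r + sigma^2/2)*T) / (sigma*sqrt(T)) = -0.92254958
d2 = d1 - sigma*sqrt(T) = -1.07843415
exp(-rT) = 0.98659072
N(d1) = 0.17812099; N(d2) = 0.14042003
C = S_0' * N(d1) - K * exp(-rT) * N(d2) = 9.91840373 * 0.17812099 - 11.7500 * 0.98659072 * 0.14042003 = 0.1389


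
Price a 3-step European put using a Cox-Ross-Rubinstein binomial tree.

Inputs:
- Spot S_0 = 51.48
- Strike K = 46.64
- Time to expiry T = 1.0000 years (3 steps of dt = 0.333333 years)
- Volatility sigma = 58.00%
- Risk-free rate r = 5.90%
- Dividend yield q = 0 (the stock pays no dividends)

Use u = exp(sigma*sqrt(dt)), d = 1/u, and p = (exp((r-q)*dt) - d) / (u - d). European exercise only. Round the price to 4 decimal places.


Answer: Price = V(0,0) = 8.2468

Derivation:
dt = T/N = 0.333333
u = exp(sigma*sqrt(dt)) = 1.397749; d = 1/u = 0.715436
p = (exp((r-q)*dt) - d) / (u - d) = 0.446167
Discount per step: exp(-r*dt) = 0.980525
Stock lattice S(k, i) with i counting down-moves:
  k=0: S(0,0) = 51.4800
  k=1: S(1,0) = 71.9561; S(1,1) = 36.8306
  k=2: S(2,0) = 100.5766; S(2,1) = 51.4800; S(2,2) = 26.3500
  k=3: S(3,0) = 140.5809; S(3,1) = 71.9561; S(3,2) = 36.8306; S(3,3) = 18.8517
Terminal payoffs V(N, i) = max(K - S_T, 0):
  V(3,0) = 0.000000; V(3,1) = 0.000000; V(3,2) = 9.809356; V(3,3) = 27.788285
Backward induction: V(k, i) = exp(-r*dt) * [p * V(k+1, i) + (1-p) * V(k+1, i+1)].
  V(2,0) = exp(-r*dt) * [p*0.000000 + (1-p)*0.000000] = 0.000000
  V(2,1) = exp(-r*dt) * [p*0.000000 + (1-p)*9.809356] = 5.326948
  V(2,2) = exp(-r*dt) * [p*9.809356 + (1-p)*27.788285] = 19.381739
  V(1,0) = exp(-r*dt) * [p*0.000000 + (1-p)*5.326948] = 2.892787
  V(1,1) = exp(-r*dt) * [p*5.326948 + (1-p)*19.381739] = 12.855630
  V(0,0) = exp(-r*dt) * [p*2.892787 + (1-p)*12.855630] = 8.246751


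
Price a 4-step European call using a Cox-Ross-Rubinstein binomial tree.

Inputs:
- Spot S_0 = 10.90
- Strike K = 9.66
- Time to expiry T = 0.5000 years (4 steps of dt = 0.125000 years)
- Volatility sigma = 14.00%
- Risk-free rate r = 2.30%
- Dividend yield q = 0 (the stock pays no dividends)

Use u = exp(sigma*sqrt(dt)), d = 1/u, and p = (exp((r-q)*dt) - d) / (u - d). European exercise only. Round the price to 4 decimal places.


Answer: Price = V(0,0) = 1.3892

Derivation:
dt = T/N = 0.125000
u = exp(sigma*sqrt(dt)) = 1.050743; d = 1/u = 0.951708
p = (exp((r-q)*dt) - d) / (u - d) = 0.516700
Discount per step: exp(-r*dt) = 0.997129
Stock lattice S(k, i) with i counting down-moves:
  k=0: S(0,0) = 10.9000
  k=1: S(1,0) = 11.4531; S(1,1) = 10.3736
  k=2: S(2,0) = 12.0343; S(2,1) = 10.9000; S(2,2) = 9.8726
  k=3: S(3,0) = 12.6449; S(3,1) = 11.4531; S(3,2) = 10.3736; S(3,3) = 9.3959
  k=4: S(4,0) = 13.2866; S(4,1) = 12.0343; S(4,2) = 10.9000; S(4,3) = 9.8726; S(4,4) = 8.9421
Terminal payoffs V(N, i) = max(S_T - K, 0):
  V(4,0) = 3.626556; V(4,1) = 2.374262; V(4,2) = 1.240000; V(4,3) = 0.212645; V(4,4) = 0.000000
Backward induction: V(k, i) = exp(-r*dt) * [p * V(k+1, i) + (1-p) * V(k+1, i+1)].
  V(3,0) = exp(-r*dt) * [p*3.626556 + (1-p)*2.374262] = 3.012648
  V(3,1) = exp(-r*dt) * [p*2.374262 + (1-p)*1.240000] = 1.820831
  V(3,2) = exp(-r*dt) * [p*1.240000 + (1-p)*0.212645] = 0.741345
  V(3,3) = exp(-r*dt) * [p*0.212645 + (1-p)*0.000000] = 0.109558
  V(2,0) = exp(-r*dt) * [p*3.012648 + (1-p)*1.820831] = 2.429647
  V(2,1) = exp(-r*dt) * [p*1.820831 + (1-p)*0.741345] = 1.295386
  V(2,2) = exp(-r*dt) * [p*0.741345 + (1-p)*0.109558] = 0.434751
  V(1,0) = exp(-r*dt) * [p*2.429647 + (1-p)*1.295386] = 1.876057
  V(1,1) = exp(-r*dt) * [p*1.295386 + (1-p)*0.434751] = 0.876916
  V(0,0) = exp(-r*dt) * [p*1.876057 + (1-p)*0.876916] = 1.389173
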